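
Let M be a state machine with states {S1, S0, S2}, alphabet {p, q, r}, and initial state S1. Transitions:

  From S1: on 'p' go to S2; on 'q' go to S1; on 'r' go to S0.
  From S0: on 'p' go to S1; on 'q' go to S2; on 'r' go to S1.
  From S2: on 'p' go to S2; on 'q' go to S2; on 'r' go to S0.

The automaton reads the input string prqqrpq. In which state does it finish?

start at S1
read 'p': S1 → S2
read 'r': S2 → S0
read 'q': S0 → S2
read 'q': S2 → S2
read 'r': S2 → S0
read 'p': S0 → S1
read 'q': S1 → S1

S1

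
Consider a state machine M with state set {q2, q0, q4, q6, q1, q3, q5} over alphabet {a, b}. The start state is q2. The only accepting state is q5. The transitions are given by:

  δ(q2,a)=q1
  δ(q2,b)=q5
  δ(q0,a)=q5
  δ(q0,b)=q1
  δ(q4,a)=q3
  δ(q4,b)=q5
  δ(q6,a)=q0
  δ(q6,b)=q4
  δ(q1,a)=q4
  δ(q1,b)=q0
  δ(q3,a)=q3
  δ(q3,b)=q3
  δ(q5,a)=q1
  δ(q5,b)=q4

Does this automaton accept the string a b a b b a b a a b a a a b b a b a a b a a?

Trace: q2 -a-> q1 -b-> q0 -a-> q5 -b-> q4 -b-> q5 -a-> q1 -b-> q0 -a-> q5 -a-> q1 -b-> q0 -a-> q5 -a-> q1 -a-> q4 -b-> q5 -b-> q4 -a-> q3 -b-> q3 -a-> q3 -a-> q3 -b-> q3 -a-> q3 -a-> q3
End state q3 is not accepting.

No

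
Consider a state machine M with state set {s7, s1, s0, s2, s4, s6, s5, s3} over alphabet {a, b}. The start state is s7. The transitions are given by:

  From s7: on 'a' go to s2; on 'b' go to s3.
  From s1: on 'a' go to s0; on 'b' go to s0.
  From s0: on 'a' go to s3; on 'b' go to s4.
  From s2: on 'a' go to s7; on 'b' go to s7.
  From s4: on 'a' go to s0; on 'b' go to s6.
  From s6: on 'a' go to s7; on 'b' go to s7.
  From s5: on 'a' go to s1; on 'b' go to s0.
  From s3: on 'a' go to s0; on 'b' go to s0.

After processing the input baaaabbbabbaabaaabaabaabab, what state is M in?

s4

s7 → s3 → s0 → s3 → s0 → s3 → s0 → s4 → s6 → s7 → s3 → s0 → s3 → s0 → s4 → s0 → s3 → s0 → s4 → s0 → s3 → s0 → s3 → s0 → s4 → s0 → s4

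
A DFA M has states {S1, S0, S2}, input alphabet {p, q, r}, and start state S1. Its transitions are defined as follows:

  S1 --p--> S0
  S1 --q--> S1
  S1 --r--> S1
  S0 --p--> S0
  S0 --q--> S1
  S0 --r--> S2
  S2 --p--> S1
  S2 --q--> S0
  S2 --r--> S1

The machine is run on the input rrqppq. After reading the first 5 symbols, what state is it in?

S0

start at S1
read 'r': S1 → S1
read 'r': S1 → S1
read 'q': S1 → S1
read 'p': S1 → S0
read 'p': S0 → S0
After 5 symbols: S0.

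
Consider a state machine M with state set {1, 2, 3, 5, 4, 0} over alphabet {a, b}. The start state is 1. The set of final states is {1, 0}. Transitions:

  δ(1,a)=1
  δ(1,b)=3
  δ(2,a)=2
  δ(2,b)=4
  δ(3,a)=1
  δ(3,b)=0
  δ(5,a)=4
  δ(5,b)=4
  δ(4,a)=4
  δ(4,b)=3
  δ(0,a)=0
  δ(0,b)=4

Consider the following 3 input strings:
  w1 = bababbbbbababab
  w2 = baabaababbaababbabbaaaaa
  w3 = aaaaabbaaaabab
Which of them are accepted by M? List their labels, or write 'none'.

w1: 1 → 3 → 1 → 3 → 1 → 3 → 0 → 4 → 3 → 0 → 0 → 4 → 4 → 3 → 1 → 3  → end 3, rejected
w2: 1 → 3 → 1 → 1 → 3 → 1 → 1 → 3 → 1 → 3 → 0 → 0 → 0 → 4 → 4 → 3 → 0 → 0 → 4 → 3 → 1 → 1 → 1 → 1 → 1  → end 1, accepted
w3: 1 → 1 → 1 → 1 → 1 → 1 → 3 → 0 → 0 → 0 → 0 → 0 → 4 → 4 → 3  → end 3, rejected

w2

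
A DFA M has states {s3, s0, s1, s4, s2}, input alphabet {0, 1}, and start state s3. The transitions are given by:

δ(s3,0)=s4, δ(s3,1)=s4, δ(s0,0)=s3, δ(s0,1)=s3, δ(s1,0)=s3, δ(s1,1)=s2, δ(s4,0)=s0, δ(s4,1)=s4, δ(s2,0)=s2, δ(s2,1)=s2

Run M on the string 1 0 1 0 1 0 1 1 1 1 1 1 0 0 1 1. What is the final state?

s4

s3 → s4 → s0 → s3 → s4 → s4 → s0 → s3 → s4 → s4 → s4 → s4 → s4 → s0 → s3 → s4 → s4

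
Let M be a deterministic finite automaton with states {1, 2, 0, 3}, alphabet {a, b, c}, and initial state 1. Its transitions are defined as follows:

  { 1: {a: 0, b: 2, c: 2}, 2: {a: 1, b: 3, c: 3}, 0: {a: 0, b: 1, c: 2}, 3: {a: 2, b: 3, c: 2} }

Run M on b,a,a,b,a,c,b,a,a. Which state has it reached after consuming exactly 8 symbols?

Trace: 1 -b-> 2 -a-> 1 -a-> 0 -b-> 1 -a-> 0 -c-> 2 -b-> 3 -a-> 2
After 8 symbols: 2.

2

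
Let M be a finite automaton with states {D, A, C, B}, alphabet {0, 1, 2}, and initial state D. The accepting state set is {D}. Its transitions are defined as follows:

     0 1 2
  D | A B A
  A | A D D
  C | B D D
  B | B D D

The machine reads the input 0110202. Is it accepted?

D → A → D → B → B → D → A → D
End state D is accepting.

Yes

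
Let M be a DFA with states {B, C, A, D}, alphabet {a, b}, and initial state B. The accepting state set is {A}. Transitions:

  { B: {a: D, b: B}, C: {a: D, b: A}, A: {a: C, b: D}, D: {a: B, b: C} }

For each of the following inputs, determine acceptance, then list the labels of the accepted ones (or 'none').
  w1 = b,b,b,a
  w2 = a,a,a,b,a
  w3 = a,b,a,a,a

none

w1:
  start at B
  read 'b': B → B
  read 'b': B → B
  read 'b': B → B
  read 'a': B → D
  end D, rejected
w2:
  start at B
  read 'a': B → D
  read 'a': D → B
  read 'a': B → D
  read 'b': D → C
  read 'a': C → D
  end D, rejected
w3:
  start at B
  read 'a': B → D
  read 'b': D → C
  read 'a': C → D
  read 'a': D → B
  read 'a': B → D
  end D, rejected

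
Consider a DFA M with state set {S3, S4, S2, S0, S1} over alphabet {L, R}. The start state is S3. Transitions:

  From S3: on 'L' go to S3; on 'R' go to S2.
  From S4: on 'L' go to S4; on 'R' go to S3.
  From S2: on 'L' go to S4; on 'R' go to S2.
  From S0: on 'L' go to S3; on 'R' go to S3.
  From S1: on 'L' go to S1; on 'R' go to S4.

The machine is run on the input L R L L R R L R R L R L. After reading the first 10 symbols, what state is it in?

start at S3
read 'L': S3 → S3
read 'R': S3 → S2
read 'L': S2 → S4
read 'L': S4 → S4
read 'R': S4 → S3
read 'R': S3 → S2
read 'L': S2 → S4
read 'R': S4 → S3
read 'R': S3 → S2
read 'L': S2 → S4
After 10 symbols: S4.

S4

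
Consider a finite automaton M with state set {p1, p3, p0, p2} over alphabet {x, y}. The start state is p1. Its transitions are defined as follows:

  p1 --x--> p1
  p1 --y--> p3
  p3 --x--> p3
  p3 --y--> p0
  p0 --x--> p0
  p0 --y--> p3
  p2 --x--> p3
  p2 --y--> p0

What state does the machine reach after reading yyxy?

start at p1
read 'y': p1 → p3
read 'y': p3 → p0
read 'x': p0 → p0
read 'y': p0 → p3

p3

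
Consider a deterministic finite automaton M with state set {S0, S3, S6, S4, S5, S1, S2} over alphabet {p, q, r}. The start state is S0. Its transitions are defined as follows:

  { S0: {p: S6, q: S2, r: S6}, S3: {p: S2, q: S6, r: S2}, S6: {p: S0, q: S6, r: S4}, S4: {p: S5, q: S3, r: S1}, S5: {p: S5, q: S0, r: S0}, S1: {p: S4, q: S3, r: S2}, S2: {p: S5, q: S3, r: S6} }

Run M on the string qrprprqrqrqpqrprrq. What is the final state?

S6

S0 → S2 → S6 → S0 → S6 → S0 → S6 → S6 → S4 → S3 → S2 → S3 → S2 → S3 → S2 → S5 → S0 → S6 → S6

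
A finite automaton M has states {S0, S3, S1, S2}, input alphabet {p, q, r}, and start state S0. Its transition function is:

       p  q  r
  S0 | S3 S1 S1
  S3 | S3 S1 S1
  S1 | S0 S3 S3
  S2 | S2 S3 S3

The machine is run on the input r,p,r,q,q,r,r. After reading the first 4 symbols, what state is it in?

Trace: S0 -r-> S1 -p-> S0 -r-> S1 -q-> S3
After 4 symbols: S3.

S3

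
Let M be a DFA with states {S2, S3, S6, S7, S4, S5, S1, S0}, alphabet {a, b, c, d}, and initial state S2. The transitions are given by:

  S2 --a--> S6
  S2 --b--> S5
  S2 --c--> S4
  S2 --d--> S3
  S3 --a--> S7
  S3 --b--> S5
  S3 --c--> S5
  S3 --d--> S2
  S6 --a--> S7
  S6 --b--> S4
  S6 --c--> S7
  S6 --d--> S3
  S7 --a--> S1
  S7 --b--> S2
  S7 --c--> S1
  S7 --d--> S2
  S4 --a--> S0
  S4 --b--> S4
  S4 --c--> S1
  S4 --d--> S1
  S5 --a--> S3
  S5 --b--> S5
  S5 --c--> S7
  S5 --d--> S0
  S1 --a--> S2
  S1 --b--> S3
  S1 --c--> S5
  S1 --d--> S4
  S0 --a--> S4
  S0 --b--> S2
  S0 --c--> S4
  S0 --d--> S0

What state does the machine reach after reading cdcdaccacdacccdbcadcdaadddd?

Trace: S2 -c-> S4 -d-> S1 -c-> S5 -d-> S0 -a-> S4 -c-> S1 -c-> S5 -a-> S3 -c-> S5 -d-> S0 -a-> S4 -c-> S1 -c-> S5 -c-> S7 -d-> S2 -b-> S5 -c-> S7 -a-> S1 -d-> S4 -c-> S1 -d-> S4 -a-> S0 -a-> S4 -d-> S1 -d-> S4 -d-> S1 -d-> S4

S4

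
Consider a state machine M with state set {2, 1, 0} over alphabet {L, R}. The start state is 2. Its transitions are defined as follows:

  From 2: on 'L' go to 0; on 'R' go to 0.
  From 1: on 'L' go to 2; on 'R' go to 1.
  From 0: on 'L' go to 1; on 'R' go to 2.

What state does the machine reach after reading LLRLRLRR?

1

Trace: 2 -L-> 0 -L-> 1 -R-> 1 -L-> 2 -R-> 0 -L-> 1 -R-> 1 -R-> 1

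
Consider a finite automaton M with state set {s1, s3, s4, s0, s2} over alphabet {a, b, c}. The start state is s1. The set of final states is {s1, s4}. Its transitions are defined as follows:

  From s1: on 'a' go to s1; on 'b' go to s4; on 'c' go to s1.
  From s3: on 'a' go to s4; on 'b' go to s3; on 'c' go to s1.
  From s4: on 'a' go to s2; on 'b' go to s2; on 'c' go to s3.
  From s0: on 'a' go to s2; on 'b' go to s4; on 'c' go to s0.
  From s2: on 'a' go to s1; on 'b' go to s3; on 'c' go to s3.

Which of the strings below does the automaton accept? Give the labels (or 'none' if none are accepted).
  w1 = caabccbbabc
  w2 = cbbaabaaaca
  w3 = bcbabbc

w1:
  start at s1
  read 'c': s1 → s1
  read 'a': s1 → s1
  read 'a': s1 → s1
  read 'b': s1 → s4
  read 'c': s4 → s3
  read 'c': s3 → s1
  read 'b': s1 → s4
  read 'b': s4 → s2
  read 'a': s2 → s1
  read 'b': s1 → s4
  read 'c': s4 → s3
  end s3, rejected
w2:
  start at s1
  read 'c': s1 → s1
  read 'b': s1 → s4
  read 'b': s4 → s2
  read 'a': s2 → s1
  read 'a': s1 → s1
  read 'b': s1 → s4
  read 'a': s4 → s2
  read 'a': s2 → s1
  read 'a': s1 → s1
  read 'c': s1 → s1
  read 'a': s1 → s1
  end s1, accepted
w3:
  start at s1
  read 'b': s1 → s4
  read 'c': s4 → s3
  read 'b': s3 → s3
  read 'a': s3 → s4
  read 'b': s4 → s2
  read 'b': s2 → s3
  read 'c': s3 → s1
  end s1, accepted

w2, w3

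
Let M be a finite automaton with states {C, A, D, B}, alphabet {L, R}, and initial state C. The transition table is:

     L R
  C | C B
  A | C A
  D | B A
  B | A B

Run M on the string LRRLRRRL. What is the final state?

C

Trace: C -L-> C -R-> B -R-> B -L-> A -R-> A -R-> A -R-> A -L-> C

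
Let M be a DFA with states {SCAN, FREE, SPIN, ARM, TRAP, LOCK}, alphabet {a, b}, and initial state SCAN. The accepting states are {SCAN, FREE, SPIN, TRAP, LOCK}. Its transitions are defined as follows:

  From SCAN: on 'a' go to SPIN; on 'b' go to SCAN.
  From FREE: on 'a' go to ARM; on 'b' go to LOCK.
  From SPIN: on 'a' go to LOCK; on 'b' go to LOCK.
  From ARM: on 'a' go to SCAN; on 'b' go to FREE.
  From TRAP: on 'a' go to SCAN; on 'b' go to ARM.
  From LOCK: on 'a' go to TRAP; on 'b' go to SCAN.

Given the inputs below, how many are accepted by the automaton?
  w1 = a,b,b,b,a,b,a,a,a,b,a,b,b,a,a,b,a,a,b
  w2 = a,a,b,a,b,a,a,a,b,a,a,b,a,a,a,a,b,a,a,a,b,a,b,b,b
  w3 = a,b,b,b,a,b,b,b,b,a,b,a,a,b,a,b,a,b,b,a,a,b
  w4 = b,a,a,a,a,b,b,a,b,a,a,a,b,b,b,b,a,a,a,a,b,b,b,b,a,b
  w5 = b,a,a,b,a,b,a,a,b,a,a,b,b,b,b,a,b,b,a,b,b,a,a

5

w1:
  start at SCAN
  read 'a': SCAN → SPIN
  read 'b': SPIN → LOCK
  read 'b': LOCK → SCAN
  read 'b': SCAN → SCAN
  read 'a': SCAN → SPIN
  read 'b': SPIN → LOCK
  read 'a': LOCK → TRAP
  read 'a': TRAP → SCAN
  read 'a': SCAN → SPIN
  read 'b': SPIN → LOCK
  read 'a': LOCK → TRAP
  read 'b': TRAP → ARM
  read 'b': ARM → FREE
  read 'a': FREE → ARM
  read 'a': ARM → SCAN
  read 'b': SCAN → SCAN
  read 'a': SCAN → SPIN
  read 'a': SPIN → LOCK
  read 'b': LOCK → SCAN
  end SCAN, accepted
w2:
  start at SCAN
  read 'a': SCAN → SPIN
  read 'a': SPIN → LOCK
  read 'b': LOCK → SCAN
  read 'a': SCAN → SPIN
  read 'b': SPIN → LOCK
  read 'a': LOCK → TRAP
  read 'a': TRAP → SCAN
  read 'a': SCAN → SPIN
  read 'b': SPIN → LOCK
  read 'a': LOCK → TRAP
  read 'a': TRAP → SCAN
  read 'b': SCAN → SCAN
  read 'a': SCAN → SPIN
  read 'a': SPIN → LOCK
  read 'a': LOCK → TRAP
  read 'a': TRAP → SCAN
  read 'b': SCAN → SCAN
  read 'a': SCAN → SPIN
  read 'a': SPIN → LOCK
  read 'a': LOCK → TRAP
  read 'b': TRAP → ARM
  read 'a': ARM → SCAN
  read 'b': SCAN → SCAN
  read 'b': SCAN → SCAN
  read 'b': SCAN → SCAN
  end SCAN, accepted
w3:
  start at SCAN
  read 'a': SCAN → SPIN
  read 'b': SPIN → LOCK
  read 'b': LOCK → SCAN
  read 'b': SCAN → SCAN
  read 'a': SCAN → SPIN
  read 'b': SPIN → LOCK
  read 'b': LOCK → SCAN
  read 'b': SCAN → SCAN
  read 'b': SCAN → SCAN
  read 'a': SCAN → SPIN
  read 'b': SPIN → LOCK
  read 'a': LOCK → TRAP
  read 'a': TRAP → SCAN
  read 'b': SCAN → SCAN
  read 'a': SCAN → SPIN
  read 'b': SPIN → LOCK
  read 'a': LOCK → TRAP
  read 'b': TRAP → ARM
  read 'b': ARM → FREE
  read 'a': FREE → ARM
  read 'a': ARM → SCAN
  read 'b': SCAN → SCAN
  end SCAN, accepted
w4:
  start at SCAN
  read 'b': SCAN → SCAN
  read 'a': SCAN → SPIN
  read 'a': SPIN → LOCK
  read 'a': LOCK → TRAP
  read 'a': TRAP → SCAN
  read 'b': SCAN → SCAN
  read 'b': SCAN → SCAN
  read 'a': SCAN → SPIN
  read 'b': SPIN → LOCK
  read 'a': LOCK → TRAP
  read 'a': TRAP → SCAN
  read 'a': SCAN → SPIN
  read 'b': SPIN → LOCK
  read 'b': LOCK → SCAN
  read 'b': SCAN → SCAN
  read 'b': SCAN → SCAN
  read 'a': SCAN → SPIN
  read 'a': SPIN → LOCK
  read 'a': LOCK → TRAP
  read 'a': TRAP → SCAN
  read 'b': SCAN → SCAN
  read 'b': SCAN → SCAN
  read 'b': SCAN → SCAN
  read 'b': SCAN → SCAN
  read 'a': SCAN → SPIN
  read 'b': SPIN → LOCK
  end LOCK, accepted
w5:
  start at SCAN
  read 'b': SCAN → SCAN
  read 'a': SCAN → SPIN
  read 'a': SPIN → LOCK
  read 'b': LOCK → SCAN
  read 'a': SCAN → SPIN
  read 'b': SPIN → LOCK
  read 'a': LOCK → TRAP
  read 'a': TRAP → SCAN
  read 'b': SCAN → SCAN
  read 'a': SCAN → SPIN
  read 'a': SPIN → LOCK
  read 'b': LOCK → SCAN
  read 'b': SCAN → SCAN
  read 'b': SCAN → SCAN
  read 'b': SCAN → SCAN
  read 'a': SCAN → SPIN
  read 'b': SPIN → LOCK
  read 'b': LOCK → SCAN
  read 'a': SCAN → SPIN
  read 'b': SPIN → LOCK
  read 'b': LOCK → SCAN
  read 'a': SCAN → SPIN
  read 'a': SPIN → LOCK
  end LOCK, accepted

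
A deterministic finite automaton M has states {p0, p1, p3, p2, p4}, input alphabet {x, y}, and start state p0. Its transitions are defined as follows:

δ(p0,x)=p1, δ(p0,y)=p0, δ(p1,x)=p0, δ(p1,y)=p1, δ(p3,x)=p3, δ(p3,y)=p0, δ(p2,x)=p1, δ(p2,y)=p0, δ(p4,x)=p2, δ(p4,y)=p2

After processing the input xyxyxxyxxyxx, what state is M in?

p0 → p1 → p1 → p0 → p0 → p1 → p0 → p0 → p1 → p0 → p0 → p1 → p0

p0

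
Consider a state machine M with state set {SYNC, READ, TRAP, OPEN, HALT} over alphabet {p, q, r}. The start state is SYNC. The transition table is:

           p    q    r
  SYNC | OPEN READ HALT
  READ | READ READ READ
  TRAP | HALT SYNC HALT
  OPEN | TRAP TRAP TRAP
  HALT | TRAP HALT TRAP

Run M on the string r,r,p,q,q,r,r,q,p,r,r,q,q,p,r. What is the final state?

READ

Trace: SYNC -r-> HALT -r-> TRAP -p-> HALT -q-> HALT -q-> HALT -r-> TRAP -r-> HALT -q-> HALT -p-> TRAP -r-> HALT -r-> TRAP -q-> SYNC -q-> READ -p-> READ -r-> READ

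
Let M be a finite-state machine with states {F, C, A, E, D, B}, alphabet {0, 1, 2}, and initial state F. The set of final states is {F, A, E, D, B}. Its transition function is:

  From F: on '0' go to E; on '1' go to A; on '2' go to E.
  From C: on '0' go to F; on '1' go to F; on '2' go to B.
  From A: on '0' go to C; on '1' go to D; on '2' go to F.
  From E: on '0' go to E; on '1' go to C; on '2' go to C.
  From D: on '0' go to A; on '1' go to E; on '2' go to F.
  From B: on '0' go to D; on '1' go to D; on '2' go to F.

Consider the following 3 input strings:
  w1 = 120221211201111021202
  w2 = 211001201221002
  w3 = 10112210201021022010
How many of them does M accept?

w1: Trace: F -1-> A -2-> F -0-> E -2-> C -2-> B -1-> D -2-> F -1-> A -1-> D -2-> F -0-> E -1-> C -1-> F -1-> A -1-> D -0-> A -2-> F -1-> A -2-> F -0-> E -2-> C  → end C, rejected
w2: Trace: F -2-> E -1-> C -1-> F -0-> E -0-> E -1-> C -2-> B -0-> D -1-> E -2-> C -2-> B -1-> D -0-> A -0-> C -2-> B  → end B, accepted
w3: Trace: F -1-> A -0-> C -1-> F -1-> A -2-> F -2-> E -1-> C -0-> F -2-> E -0-> E -1-> C -0-> F -2-> E -1-> C -0-> F -2-> E -2-> C -0-> F -1-> A -0-> C  → end C, rejected

1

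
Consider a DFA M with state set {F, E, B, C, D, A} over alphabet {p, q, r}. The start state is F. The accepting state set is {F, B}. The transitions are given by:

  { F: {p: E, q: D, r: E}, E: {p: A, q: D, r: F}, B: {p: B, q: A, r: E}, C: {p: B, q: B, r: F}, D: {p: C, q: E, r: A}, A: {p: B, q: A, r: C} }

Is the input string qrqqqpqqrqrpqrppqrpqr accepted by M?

No

F → D → A → A → A → A → B → A → A → C → B → E → A → A → C → B → B → A → C → B → A → C
End state C is not accepting.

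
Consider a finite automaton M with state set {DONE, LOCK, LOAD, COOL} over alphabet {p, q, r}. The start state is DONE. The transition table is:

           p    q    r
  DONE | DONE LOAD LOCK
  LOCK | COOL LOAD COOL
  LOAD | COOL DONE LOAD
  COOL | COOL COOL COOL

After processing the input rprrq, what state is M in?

COOL

DONE → LOCK → COOL → COOL → COOL → COOL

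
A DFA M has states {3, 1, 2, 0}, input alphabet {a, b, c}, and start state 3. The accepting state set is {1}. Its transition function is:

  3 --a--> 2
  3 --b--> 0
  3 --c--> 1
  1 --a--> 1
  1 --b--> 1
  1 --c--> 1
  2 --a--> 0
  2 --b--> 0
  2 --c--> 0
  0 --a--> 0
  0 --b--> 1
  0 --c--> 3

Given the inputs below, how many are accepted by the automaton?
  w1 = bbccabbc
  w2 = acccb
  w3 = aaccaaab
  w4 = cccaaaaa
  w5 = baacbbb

5

w1: 3 → 0 → 1 → 1 → 1 → 1 → 1 → 1 → 1  → end 1, accepted
w2: 3 → 2 → 0 → 3 → 1 → 1  → end 1, accepted
w3: 3 → 2 → 0 → 3 → 1 → 1 → 1 → 1 → 1  → end 1, accepted
w4: 3 → 1 → 1 → 1 → 1 → 1 → 1 → 1 → 1  → end 1, accepted
w5: 3 → 0 → 0 → 0 → 3 → 0 → 1 → 1  → end 1, accepted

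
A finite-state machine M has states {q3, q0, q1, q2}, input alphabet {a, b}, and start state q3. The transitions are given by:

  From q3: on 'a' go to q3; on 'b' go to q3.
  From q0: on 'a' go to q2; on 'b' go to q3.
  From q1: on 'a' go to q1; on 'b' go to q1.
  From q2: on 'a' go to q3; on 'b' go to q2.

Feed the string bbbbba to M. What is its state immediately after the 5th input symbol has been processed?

Trace: q3 -b-> q3 -b-> q3 -b-> q3 -b-> q3 -b-> q3
After 5 symbols: q3.

q3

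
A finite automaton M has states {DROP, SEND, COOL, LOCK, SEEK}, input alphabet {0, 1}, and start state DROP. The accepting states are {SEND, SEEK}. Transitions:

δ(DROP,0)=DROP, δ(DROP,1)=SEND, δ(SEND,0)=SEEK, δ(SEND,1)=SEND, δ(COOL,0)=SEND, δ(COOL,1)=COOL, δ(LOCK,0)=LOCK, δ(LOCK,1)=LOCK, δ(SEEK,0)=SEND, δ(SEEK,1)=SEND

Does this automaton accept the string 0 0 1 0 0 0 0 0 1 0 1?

Yes

Trace: DROP -0-> DROP -0-> DROP -1-> SEND -0-> SEEK -0-> SEND -0-> SEEK -0-> SEND -0-> SEEK -1-> SEND -0-> SEEK -1-> SEND
End state SEND is accepting.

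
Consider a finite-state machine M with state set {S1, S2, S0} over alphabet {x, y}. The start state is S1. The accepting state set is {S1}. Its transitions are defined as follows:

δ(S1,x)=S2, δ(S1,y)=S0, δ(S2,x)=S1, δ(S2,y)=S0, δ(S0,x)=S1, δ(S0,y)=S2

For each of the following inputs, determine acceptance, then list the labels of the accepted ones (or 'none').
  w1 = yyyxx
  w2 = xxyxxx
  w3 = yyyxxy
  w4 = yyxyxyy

w2

w1: S1 → S0 → S2 → S0 → S1 → S2  → end S2, rejected
w2: S1 → S2 → S1 → S0 → S1 → S2 → S1  → end S1, accepted
w3: S1 → S0 → S2 → S0 → S1 → S2 → S0  → end S0, rejected
w4: S1 → S0 → S2 → S1 → S0 → S1 → S0 → S2  → end S2, rejected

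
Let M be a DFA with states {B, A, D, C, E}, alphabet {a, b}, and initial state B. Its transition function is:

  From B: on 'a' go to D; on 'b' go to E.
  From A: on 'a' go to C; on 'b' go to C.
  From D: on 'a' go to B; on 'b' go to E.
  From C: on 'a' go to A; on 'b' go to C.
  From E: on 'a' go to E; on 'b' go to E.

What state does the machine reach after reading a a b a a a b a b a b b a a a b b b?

B → D → B → E → E → E → E → E → E → E → E → E → E → E → E → E → E → E → E

E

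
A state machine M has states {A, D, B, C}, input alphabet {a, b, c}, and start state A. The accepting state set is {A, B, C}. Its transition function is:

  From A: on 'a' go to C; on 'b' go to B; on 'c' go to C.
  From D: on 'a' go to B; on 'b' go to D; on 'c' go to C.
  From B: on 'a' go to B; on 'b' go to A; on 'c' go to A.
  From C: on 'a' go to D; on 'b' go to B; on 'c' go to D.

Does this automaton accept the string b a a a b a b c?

Yes

start at A
read 'b': A → B
read 'a': B → B
read 'a': B → B
read 'a': B → B
read 'b': B → A
read 'a': A → C
read 'b': C → B
read 'c': B → A
End state A is accepting.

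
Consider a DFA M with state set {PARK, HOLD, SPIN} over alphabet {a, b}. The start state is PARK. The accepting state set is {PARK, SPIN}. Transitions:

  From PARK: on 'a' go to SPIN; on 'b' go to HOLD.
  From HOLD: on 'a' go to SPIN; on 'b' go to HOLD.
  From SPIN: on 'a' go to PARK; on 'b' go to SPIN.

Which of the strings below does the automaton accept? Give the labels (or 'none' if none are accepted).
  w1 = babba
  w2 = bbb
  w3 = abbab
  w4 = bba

w1, w4

w1:
  start at PARK
  read 'b': PARK → HOLD
  read 'a': HOLD → SPIN
  read 'b': SPIN → SPIN
  read 'b': SPIN → SPIN
  read 'a': SPIN → PARK
  end PARK, accepted
w2:
  start at PARK
  read 'b': PARK → HOLD
  read 'b': HOLD → HOLD
  read 'b': HOLD → HOLD
  end HOLD, rejected
w3:
  start at PARK
  read 'a': PARK → SPIN
  read 'b': SPIN → SPIN
  read 'b': SPIN → SPIN
  read 'a': SPIN → PARK
  read 'b': PARK → HOLD
  end HOLD, rejected
w4:
  start at PARK
  read 'b': PARK → HOLD
  read 'b': HOLD → HOLD
  read 'a': HOLD → SPIN
  end SPIN, accepted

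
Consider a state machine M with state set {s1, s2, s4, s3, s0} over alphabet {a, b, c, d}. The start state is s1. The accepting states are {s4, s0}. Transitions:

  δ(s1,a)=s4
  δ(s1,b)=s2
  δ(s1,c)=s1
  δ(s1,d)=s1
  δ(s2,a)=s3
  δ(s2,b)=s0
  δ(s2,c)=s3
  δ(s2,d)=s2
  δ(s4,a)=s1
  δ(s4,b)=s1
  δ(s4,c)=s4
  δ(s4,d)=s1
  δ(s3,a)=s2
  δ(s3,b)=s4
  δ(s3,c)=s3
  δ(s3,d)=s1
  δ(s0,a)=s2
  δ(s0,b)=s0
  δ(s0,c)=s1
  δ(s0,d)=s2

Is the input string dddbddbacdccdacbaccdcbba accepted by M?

No

s1 → s1 → s1 → s1 → s2 → s2 → s2 → s0 → s2 → s3 → s1 → s1 → s1 → s1 → s4 → s4 → s1 → s4 → s4 → s4 → s1 → s1 → s2 → s0 → s2
End state s2 is not accepting.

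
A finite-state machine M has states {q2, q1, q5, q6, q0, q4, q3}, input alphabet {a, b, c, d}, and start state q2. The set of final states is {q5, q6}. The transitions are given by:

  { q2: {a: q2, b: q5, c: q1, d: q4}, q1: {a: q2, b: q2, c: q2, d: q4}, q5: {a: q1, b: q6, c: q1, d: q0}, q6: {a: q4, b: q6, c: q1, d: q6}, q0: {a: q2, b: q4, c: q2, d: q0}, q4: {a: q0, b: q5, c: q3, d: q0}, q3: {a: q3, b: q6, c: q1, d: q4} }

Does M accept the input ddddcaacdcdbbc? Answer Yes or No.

No

start at q2
read 'd': q2 → q4
read 'd': q4 → q0
read 'd': q0 → q0
read 'd': q0 → q0
read 'c': q0 → q2
read 'a': q2 → q2
read 'a': q2 → q2
read 'c': q2 → q1
read 'd': q1 → q4
read 'c': q4 → q3
read 'd': q3 → q4
read 'b': q4 → q5
read 'b': q5 → q6
read 'c': q6 → q1
End state q1 is not accepting.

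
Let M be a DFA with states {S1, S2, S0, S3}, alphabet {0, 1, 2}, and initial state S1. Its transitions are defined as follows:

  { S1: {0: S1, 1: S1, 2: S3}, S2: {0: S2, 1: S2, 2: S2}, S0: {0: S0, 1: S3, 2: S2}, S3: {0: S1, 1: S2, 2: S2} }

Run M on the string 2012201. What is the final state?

S2

S1 → S3 → S1 → S1 → S3 → S2 → S2 → S2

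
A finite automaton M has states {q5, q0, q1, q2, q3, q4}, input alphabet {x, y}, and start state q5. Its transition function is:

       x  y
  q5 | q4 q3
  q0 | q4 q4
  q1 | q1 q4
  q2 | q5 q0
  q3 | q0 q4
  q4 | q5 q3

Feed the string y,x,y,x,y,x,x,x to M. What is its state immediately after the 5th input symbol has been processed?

q3

Trace: q5 -y-> q3 -x-> q0 -y-> q4 -x-> q5 -y-> q3
After 5 symbols: q3.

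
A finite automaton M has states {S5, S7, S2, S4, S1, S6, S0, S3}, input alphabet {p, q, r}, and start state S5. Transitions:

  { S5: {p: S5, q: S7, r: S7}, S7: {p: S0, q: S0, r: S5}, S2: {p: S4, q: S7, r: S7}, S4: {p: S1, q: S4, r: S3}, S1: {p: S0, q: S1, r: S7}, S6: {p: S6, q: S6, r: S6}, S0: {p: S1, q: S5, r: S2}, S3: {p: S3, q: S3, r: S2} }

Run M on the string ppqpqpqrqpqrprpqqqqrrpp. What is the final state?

S1

start at S5
read 'p': S5 → S5
read 'p': S5 → S5
read 'q': S5 → S7
read 'p': S7 → S0
read 'q': S0 → S5
read 'p': S5 → S5
read 'q': S5 → S7
read 'r': S7 → S5
read 'q': S5 → S7
read 'p': S7 → S0
read 'q': S0 → S5
read 'r': S5 → S7
read 'p': S7 → S0
read 'r': S0 → S2
read 'p': S2 → S4
read 'q': S4 → S4
read 'q': S4 → S4
read 'q': S4 → S4
read 'q': S4 → S4
read 'r': S4 → S3
read 'r': S3 → S2
read 'p': S2 → S4
read 'p': S4 → S1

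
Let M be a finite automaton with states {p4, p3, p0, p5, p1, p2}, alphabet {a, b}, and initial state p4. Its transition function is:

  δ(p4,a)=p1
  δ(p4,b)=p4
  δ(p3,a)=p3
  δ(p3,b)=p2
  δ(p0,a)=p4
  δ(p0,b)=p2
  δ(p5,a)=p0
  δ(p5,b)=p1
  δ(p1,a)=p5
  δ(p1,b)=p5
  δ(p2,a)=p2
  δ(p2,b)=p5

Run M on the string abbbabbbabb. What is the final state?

p5

p4 → p1 → p5 → p1 → p5 → p0 → p2 → p5 → p1 → p5 → p1 → p5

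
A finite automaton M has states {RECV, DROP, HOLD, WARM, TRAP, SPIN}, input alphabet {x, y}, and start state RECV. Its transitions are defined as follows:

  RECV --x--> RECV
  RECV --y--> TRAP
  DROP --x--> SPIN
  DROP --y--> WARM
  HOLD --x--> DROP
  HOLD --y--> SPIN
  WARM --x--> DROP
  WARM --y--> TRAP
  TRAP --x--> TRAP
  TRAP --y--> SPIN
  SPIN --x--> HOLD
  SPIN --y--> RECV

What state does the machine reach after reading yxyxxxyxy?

start at RECV
read 'y': RECV → TRAP
read 'x': TRAP → TRAP
read 'y': TRAP → SPIN
read 'x': SPIN → HOLD
read 'x': HOLD → DROP
read 'x': DROP → SPIN
read 'y': SPIN → RECV
read 'x': RECV → RECV
read 'y': RECV → TRAP

TRAP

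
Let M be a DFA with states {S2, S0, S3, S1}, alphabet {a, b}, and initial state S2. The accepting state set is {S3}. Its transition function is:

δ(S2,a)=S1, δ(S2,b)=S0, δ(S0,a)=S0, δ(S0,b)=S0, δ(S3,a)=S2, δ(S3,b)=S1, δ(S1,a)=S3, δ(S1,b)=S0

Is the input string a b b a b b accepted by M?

No

S2 → S1 → S0 → S0 → S0 → S0 → S0
End state S0 is not accepting.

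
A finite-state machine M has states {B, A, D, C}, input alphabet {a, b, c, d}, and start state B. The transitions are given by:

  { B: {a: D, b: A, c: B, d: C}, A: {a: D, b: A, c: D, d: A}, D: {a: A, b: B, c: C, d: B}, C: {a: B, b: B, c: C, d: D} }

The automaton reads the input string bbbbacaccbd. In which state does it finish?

B → A → A → A → A → D → C → B → B → B → A → A

A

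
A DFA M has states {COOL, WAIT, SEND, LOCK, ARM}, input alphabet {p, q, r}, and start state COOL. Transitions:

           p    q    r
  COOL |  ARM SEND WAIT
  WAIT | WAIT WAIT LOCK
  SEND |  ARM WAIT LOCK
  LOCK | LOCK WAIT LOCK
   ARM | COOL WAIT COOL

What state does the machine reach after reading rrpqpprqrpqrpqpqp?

WAIT

COOL → WAIT → LOCK → LOCK → WAIT → WAIT → WAIT → LOCK → WAIT → LOCK → LOCK → WAIT → LOCK → LOCK → WAIT → WAIT → WAIT → WAIT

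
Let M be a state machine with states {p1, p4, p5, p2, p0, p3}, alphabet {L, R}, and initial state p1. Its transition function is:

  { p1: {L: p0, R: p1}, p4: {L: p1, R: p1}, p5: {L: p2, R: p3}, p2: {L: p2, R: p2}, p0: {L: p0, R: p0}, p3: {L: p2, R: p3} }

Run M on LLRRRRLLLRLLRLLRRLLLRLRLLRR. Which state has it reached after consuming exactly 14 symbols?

Trace: p1 -L-> p0 -L-> p0 -R-> p0 -R-> p0 -R-> p0 -R-> p0 -L-> p0 -L-> p0 -L-> p0 -R-> p0 -L-> p0 -L-> p0 -R-> p0 -L-> p0
After 14 symbols: p0.

p0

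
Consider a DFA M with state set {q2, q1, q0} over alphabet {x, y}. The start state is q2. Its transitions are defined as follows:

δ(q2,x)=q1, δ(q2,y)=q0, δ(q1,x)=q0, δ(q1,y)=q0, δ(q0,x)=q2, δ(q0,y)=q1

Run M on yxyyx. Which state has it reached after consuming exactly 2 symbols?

q2

q2 → q0 → q2
After 2 symbols: q2.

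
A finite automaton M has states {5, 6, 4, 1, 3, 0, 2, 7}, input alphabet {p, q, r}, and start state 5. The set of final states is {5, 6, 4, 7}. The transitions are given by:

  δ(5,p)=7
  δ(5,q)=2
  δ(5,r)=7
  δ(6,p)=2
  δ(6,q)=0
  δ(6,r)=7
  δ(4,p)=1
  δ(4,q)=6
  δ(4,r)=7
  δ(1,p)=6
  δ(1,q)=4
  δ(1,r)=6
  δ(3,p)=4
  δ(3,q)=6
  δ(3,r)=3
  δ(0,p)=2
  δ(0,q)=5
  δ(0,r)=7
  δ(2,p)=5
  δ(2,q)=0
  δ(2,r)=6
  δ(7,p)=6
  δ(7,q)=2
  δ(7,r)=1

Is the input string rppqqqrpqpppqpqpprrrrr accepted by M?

start at 5
read 'r': 5 → 7
read 'p': 7 → 6
read 'p': 6 → 2
read 'q': 2 → 0
read 'q': 0 → 5
read 'q': 5 → 2
read 'r': 2 → 6
read 'p': 6 → 2
read 'q': 2 → 0
read 'p': 0 → 2
read 'p': 2 → 5
read 'p': 5 → 7
read 'q': 7 → 2
read 'p': 2 → 5
read 'q': 5 → 2
read 'p': 2 → 5
read 'p': 5 → 7
read 'r': 7 → 1
read 'r': 1 → 6
read 'r': 6 → 7
read 'r': 7 → 1
read 'r': 1 → 6
End state 6 is accepting.

Yes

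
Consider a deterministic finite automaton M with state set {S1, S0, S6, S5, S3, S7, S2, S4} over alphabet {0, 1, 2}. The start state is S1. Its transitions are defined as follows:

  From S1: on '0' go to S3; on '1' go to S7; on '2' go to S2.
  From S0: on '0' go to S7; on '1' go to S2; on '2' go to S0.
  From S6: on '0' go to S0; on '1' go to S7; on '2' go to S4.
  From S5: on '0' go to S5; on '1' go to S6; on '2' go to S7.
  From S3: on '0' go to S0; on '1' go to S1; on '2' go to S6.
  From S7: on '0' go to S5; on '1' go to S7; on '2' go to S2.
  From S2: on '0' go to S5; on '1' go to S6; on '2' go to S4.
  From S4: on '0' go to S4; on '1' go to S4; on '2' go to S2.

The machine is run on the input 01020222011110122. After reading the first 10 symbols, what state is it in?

start at S1
read '0': S1 → S3
read '1': S3 → S1
read '0': S1 → S3
read '2': S3 → S6
read '0': S6 → S0
read '2': S0 → S0
read '2': S0 → S0
read '2': S0 → S0
read '0': S0 → S7
read '1': S7 → S7
After 10 symbols: S7.

S7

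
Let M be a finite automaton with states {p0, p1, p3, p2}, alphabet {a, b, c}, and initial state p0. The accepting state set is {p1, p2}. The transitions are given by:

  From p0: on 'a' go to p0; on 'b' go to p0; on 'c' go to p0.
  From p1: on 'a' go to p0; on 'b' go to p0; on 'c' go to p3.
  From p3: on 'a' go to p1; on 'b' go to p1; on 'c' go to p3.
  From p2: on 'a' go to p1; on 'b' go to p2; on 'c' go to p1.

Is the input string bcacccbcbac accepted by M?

Trace: p0 -b-> p0 -c-> p0 -a-> p0 -c-> p0 -c-> p0 -c-> p0 -b-> p0 -c-> p0 -b-> p0 -a-> p0 -c-> p0
End state p0 is not accepting.

No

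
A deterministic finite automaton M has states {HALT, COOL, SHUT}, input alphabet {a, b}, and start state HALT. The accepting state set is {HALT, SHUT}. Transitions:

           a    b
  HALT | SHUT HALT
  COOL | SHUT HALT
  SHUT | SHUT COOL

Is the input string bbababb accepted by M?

Yes

start at HALT
read 'b': HALT → HALT
read 'b': HALT → HALT
read 'a': HALT → SHUT
read 'b': SHUT → COOL
read 'a': COOL → SHUT
read 'b': SHUT → COOL
read 'b': COOL → HALT
End state HALT is accepting.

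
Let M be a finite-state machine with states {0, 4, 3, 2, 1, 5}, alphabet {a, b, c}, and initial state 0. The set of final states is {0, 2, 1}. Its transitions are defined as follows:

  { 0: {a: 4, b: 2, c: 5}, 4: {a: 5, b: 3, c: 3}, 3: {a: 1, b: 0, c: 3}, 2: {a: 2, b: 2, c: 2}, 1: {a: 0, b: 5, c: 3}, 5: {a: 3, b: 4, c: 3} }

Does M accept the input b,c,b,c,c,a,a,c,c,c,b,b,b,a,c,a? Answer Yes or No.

0 → 2 → 2 → 2 → 2 → 2 → 2 → 2 → 2 → 2 → 2 → 2 → 2 → 2 → 2 → 2 → 2
End state 2 is accepting.

Yes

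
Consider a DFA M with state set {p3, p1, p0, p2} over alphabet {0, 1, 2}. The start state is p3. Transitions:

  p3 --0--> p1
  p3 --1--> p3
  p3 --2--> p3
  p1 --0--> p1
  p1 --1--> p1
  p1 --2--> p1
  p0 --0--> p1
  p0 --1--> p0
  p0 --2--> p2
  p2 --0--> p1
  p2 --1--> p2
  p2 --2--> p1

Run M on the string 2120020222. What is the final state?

start at p3
read '2': p3 → p3
read '1': p3 → p3
read '2': p3 → p3
read '0': p3 → p1
read '0': p1 → p1
read '2': p1 → p1
read '0': p1 → p1
read '2': p1 → p1
read '2': p1 → p1
read '2': p1 → p1

p1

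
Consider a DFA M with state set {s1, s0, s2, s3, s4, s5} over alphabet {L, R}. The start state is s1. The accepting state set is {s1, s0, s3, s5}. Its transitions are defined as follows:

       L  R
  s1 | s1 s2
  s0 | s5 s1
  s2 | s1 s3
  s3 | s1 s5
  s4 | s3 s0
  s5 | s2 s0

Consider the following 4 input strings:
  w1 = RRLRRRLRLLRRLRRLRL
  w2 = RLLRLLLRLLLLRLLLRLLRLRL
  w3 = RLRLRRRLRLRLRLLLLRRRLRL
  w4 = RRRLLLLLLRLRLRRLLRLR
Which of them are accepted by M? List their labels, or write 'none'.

w1, w2, w3

w1: s1 → s2 → s3 → s1 → s2 → s3 → s5 → s2 → s3 → s1 → s1 → s2 → s3 → s1 → s2 → s3 → s1 → s2 → s1  → end s1, accepted
w2: s1 → s2 → s1 → s1 → s2 → s1 → s1 → s1 → s2 → s1 → s1 → s1 → s1 → s2 → s1 → s1 → s1 → s2 → s1 → s1 → s2 → s1 → s2 → s1  → end s1, accepted
w3: s1 → s2 → s1 → s2 → s1 → s2 → s3 → s5 → s2 → s3 → s1 → s2 → s1 → s2 → s1 → s1 → s1 → s1 → s2 → s3 → s5 → s2 → s3 → s1  → end s1, accepted
w4: s1 → s2 → s3 → s5 → s2 → s1 → s1 → s1 → s1 → s1 → s2 → s1 → s2 → s1 → s2 → s3 → s1 → s1 → s2 → s1 → s2  → end s2, rejected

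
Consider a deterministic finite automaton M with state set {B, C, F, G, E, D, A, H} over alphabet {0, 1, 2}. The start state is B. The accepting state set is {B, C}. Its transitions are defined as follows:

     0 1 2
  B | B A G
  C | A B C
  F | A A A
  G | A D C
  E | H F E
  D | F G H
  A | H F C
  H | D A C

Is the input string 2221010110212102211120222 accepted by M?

start at B
read '2': B → G
read '2': G → C
read '2': C → C
read '1': C → B
read '0': B → B
read '1': B → A
read '0': A → H
read '1': H → A
read '1': A → F
read '0': F → A
read '2': A → C
read '1': C → B
read '2': B → G
read '1': G → D
read '0': D → F
read '2': F → A
read '2': A → C
read '1': C → B
read '1': B → A
read '1': A → F
read '2': F → A
read '0': A → H
read '2': H → C
read '2': C → C
read '2': C → C
End state C is accepting.

Yes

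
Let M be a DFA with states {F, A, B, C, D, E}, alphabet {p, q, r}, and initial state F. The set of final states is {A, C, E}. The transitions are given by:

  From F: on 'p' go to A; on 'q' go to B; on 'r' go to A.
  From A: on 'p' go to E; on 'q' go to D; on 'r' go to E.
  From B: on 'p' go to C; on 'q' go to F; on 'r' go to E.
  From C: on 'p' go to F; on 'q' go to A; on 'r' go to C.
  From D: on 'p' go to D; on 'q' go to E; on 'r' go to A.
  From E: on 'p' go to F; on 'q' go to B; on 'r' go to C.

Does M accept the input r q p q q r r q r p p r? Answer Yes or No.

Yes

Trace: F -r-> A -q-> D -p-> D -q-> E -q-> B -r-> E -r-> C -q-> A -r-> E -p-> F -p-> A -r-> E
End state E is accepting.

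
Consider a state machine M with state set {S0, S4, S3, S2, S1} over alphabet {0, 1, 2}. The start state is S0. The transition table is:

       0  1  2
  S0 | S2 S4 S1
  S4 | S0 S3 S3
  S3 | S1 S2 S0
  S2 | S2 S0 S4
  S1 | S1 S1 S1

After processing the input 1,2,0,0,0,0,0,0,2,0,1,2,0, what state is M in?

start at S0
read '1': S0 → S4
read '2': S4 → S3
read '0': S3 → S1
read '0': S1 → S1
read '0': S1 → S1
read '0': S1 → S1
read '0': S1 → S1
read '0': S1 → S1
read '2': S1 → S1
read '0': S1 → S1
read '1': S1 → S1
read '2': S1 → S1
read '0': S1 → S1

S1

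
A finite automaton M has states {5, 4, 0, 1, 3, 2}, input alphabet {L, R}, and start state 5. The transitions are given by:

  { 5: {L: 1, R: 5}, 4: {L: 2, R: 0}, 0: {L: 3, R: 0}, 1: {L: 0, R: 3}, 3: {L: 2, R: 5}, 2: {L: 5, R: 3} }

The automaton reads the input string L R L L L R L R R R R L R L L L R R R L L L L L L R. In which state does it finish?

5 → 1 → 3 → 2 → 5 → 1 → 3 → 2 → 3 → 5 → 5 → 5 → 1 → 3 → 2 → 5 → 1 → 3 → 5 → 5 → 1 → 0 → 3 → 2 → 5 → 1 → 3

3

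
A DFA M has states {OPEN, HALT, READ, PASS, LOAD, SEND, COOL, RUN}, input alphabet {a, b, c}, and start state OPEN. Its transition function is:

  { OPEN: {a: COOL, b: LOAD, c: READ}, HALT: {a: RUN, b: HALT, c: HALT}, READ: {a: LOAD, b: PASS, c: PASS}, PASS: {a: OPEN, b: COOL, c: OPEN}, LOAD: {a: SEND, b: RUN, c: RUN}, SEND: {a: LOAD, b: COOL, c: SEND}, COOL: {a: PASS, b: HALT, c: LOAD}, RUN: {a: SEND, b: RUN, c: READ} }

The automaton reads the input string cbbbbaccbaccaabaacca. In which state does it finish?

start at OPEN
read 'c': OPEN → READ
read 'b': READ → PASS
read 'b': PASS → COOL
read 'b': COOL → HALT
read 'b': HALT → HALT
read 'a': HALT → RUN
read 'c': RUN → READ
read 'c': READ → PASS
read 'b': PASS → COOL
read 'a': COOL → PASS
read 'c': PASS → OPEN
read 'c': OPEN → READ
read 'a': READ → LOAD
read 'a': LOAD → SEND
read 'b': SEND → COOL
read 'a': COOL → PASS
read 'a': PASS → OPEN
read 'c': OPEN → READ
read 'c': READ → PASS
read 'a': PASS → OPEN

OPEN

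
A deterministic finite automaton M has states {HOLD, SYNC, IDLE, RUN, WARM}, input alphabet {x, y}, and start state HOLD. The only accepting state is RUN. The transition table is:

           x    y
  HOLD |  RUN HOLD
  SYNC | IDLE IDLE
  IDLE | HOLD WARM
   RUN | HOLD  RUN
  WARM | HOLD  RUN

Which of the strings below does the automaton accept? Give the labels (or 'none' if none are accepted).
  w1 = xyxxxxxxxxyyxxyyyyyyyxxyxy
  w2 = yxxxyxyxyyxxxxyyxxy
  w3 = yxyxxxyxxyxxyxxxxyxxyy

w2

w1: Trace: HOLD -x-> RUN -y-> RUN -x-> HOLD -x-> RUN -x-> HOLD -x-> RUN -x-> HOLD -x-> RUN -x-> HOLD -x-> RUN -y-> RUN -y-> RUN -x-> HOLD -x-> RUN -y-> RUN -y-> RUN -y-> RUN -y-> RUN -y-> RUN -y-> RUN -y-> RUN -x-> HOLD -x-> RUN -y-> RUN -x-> HOLD -y-> HOLD  → end HOLD, rejected
w2: Trace: HOLD -y-> HOLD -x-> RUN -x-> HOLD -x-> RUN -y-> RUN -x-> HOLD -y-> HOLD -x-> RUN -y-> RUN -y-> RUN -x-> HOLD -x-> RUN -x-> HOLD -x-> RUN -y-> RUN -y-> RUN -x-> HOLD -x-> RUN -y-> RUN  → end RUN, accepted
w3: Trace: HOLD -y-> HOLD -x-> RUN -y-> RUN -x-> HOLD -x-> RUN -x-> HOLD -y-> HOLD -x-> RUN -x-> HOLD -y-> HOLD -x-> RUN -x-> HOLD -y-> HOLD -x-> RUN -x-> HOLD -x-> RUN -x-> HOLD -y-> HOLD -x-> RUN -x-> HOLD -y-> HOLD -y-> HOLD  → end HOLD, rejected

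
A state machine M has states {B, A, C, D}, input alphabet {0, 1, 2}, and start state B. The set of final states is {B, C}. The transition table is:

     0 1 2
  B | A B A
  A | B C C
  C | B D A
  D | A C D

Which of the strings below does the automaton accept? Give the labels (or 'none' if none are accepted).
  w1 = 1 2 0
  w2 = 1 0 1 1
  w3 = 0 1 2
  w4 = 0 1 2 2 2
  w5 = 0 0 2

w1

w1:
  start at B
  read '1': B → B
  read '2': B → A
  read '0': A → B
  end B, accepted
w2:
  start at B
  read '1': B → B
  read '0': B → A
  read '1': A → C
  read '1': C → D
  end D, rejected
w3:
  start at B
  read '0': B → A
  read '1': A → C
  read '2': C → A
  end A, rejected
w4:
  start at B
  read '0': B → A
  read '1': A → C
  read '2': C → A
  read '2': A → C
  read '2': C → A
  end A, rejected
w5:
  start at B
  read '0': B → A
  read '0': A → B
  read '2': B → A
  end A, rejected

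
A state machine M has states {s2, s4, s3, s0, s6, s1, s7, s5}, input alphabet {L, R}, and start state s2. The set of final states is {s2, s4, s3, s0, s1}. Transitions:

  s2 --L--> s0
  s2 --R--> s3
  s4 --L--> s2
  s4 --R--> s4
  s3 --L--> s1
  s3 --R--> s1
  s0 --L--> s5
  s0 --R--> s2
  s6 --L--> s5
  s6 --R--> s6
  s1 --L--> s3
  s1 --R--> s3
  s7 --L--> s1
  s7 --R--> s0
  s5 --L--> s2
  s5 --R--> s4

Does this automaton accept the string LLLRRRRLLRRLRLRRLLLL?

Yes

start at s2
read 'L': s2 → s0
read 'L': s0 → s5
read 'L': s5 → s2
read 'R': s2 → s3
read 'R': s3 → s1
read 'R': s1 → s3
read 'R': s3 → s1
read 'L': s1 → s3
read 'L': s3 → s1
read 'R': s1 → s3
read 'R': s3 → s1
read 'L': s1 → s3
read 'R': s3 → s1
read 'L': s1 → s3
read 'R': s3 → s1
read 'R': s1 → s3
read 'L': s3 → s1
read 'L': s1 → s3
read 'L': s3 → s1
read 'L': s1 → s3
End state s3 is accepting.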